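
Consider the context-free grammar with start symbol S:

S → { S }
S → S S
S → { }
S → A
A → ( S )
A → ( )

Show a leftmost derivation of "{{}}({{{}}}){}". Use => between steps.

S => SS => SSS => {S}SS => {{}}SS => {{}}AS => {{}}(S)S => {{}}({S})S => {{}}({{S}})S => {{}}({{{}}})S => {{}}({{{}}}){}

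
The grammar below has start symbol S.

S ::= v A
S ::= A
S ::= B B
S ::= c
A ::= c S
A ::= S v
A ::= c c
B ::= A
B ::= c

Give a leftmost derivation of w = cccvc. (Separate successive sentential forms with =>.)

S => BB => AB => SvB => BBvB => cBvB => cAvB => cccvB => cccvc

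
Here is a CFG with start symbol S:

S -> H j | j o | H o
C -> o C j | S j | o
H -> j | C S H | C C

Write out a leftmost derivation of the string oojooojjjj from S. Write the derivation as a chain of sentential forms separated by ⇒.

S ⇒ Hj ⇒ CCj ⇒ oCjCj ⇒ oojCj ⇒ oojSjj ⇒ oojHjjj ⇒ oojCCjjj ⇒ oojoCjjj ⇒ oojooCjjjj ⇒ oojooojjjj

S ⇒ Hj   [S -> H j]
Hj ⇒ CCj   [H -> C C]
CCj ⇒ oCjCj   [C -> o C j]
oCjCj ⇒ oojCj   [C -> o]
oojCj ⇒ oojSjj   [C -> S j]
oojSjj ⇒ oojHjjj   [S -> H j]
oojHjjj ⇒ oojCCjjj   [H -> C C]
oojCCjjj ⇒ oojoCjjj   [C -> o]
oojoCjjj ⇒ oojooCjjjj   [C -> o C j]
oojooCjjjj ⇒ oojooojjjj   [C -> o]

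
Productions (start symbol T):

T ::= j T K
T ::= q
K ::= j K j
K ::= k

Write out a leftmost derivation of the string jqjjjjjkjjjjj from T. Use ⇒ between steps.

T ⇒ jTK ⇒ jqK ⇒ jqjKj ⇒ jqjjKjj ⇒ jqjjjKjjj ⇒ jqjjjjKjjjj ⇒ jqjjjjjKjjjjj ⇒ jqjjjjjkjjjjj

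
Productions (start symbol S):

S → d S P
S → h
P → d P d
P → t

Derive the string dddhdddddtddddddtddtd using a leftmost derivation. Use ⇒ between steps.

S ⇒ dSP   [S → d S P]
dSP ⇒ ddSPP   [S → d S P]
ddSPP ⇒ dddSPPP   [S → d S P]
dddSPPP ⇒ dddhPPP   [S → h]
dddhPPP ⇒ dddhdPdPP   [P → d P d]
dddhdPdPP ⇒ dddhddPddPP   [P → d P d]
dddhddPddPP ⇒ dddhdddPdddPP   [P → d P d]
dddhdddPdddPP ⇒ dddhddddPddddPP   [P → d P d]
dddhddddPddddPP ⇒ dddhdddddPdddddPP   [P → d P d]
dddhdddddPdddddPP ⇒ dddhdddddtdddddPP   [P → t]
dddhdddddtdddddPP ⇒ dddhdddddtddddddPdP   [P → d P d]
dddhdddddtddddddPdP ⇒ dddhdddddtddddddtdP   [P → t]
dddhdddddtddddddtdP ⇒ dddhdddddtddddddtddPd   [P → d P d]
dddhdddddtddddddtddPd ⇒ dddhdddddtddddddtddtd   [P → t]

S ⇒ dSP ⇒ ddSPP ⇒ dddSPPP ⇒ dddhPPP ⇒ dddhdPdPP ⇒ dddhddPddPP ⇒ dddhdddPdddPP ⇒ dddhddddPddddPP ⇒ dddhdddddPdddddPP ⇒ dddhdddddtdddddPP ⇒ dddhdddddtddddddPdP ⇒ dddhdddddtddddddtdP ⇒ dddhdddddtddddddtddPd ⇒ dddhdddddtddddddtddtd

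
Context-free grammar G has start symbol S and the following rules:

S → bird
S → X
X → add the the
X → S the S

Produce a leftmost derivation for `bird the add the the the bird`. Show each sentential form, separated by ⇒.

S ⇒ X   [S → X]
X ⇒ S the S   [X → S the S]
S the S ⇒ bird the S   [S → bird]
bird the S ⇒ bird the X   [S → X]
bird the X ⇒ bird the S the S   [X → S the S]
bird the S the S ⇒ bird the X the S   [S → X]
bird the X the S ⇒ bird the add the the the S   [X → add the the]
bird the add the the the S ⇒ bird the add the the the bird   [S → bird]

S ⇒ X ⇒ S the S ⇒ bird the S ⇒ bird the X ⇒ bird the S the S ⇒ bird the X the S ⇒ bird the add the the the S ⇒ bird the add the the the bird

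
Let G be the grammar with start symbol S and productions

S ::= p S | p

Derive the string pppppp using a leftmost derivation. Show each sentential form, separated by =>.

S => pS => ppS => pppS => ppppS => pppppS => pppppp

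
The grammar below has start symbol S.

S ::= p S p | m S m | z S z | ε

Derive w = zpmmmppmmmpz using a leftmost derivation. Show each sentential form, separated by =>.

S=>zSz=>zpSpz=>zpmSmpz=>zpmmSmmpz=>zpmmmSmmmpz=>zpmmmpSpmmmpz=>zpmmmppmmmpz

S => zSz   [S ::= z S z]
zSz => zpSpz   [S ::= p S p]
zpSpz => zpmSmpz   [S ::= m S m]
zpmSmpz => zpmmSmmpz   [S ::= m S m]
zpmmSmmpz => zpmmmSmmmpz   [S ::= m S m]
zpmmmSmmmpz => zpmmmpSpmmmpz   [S ::= p S p]
zpmmmpSpmmmpz => zpmmmppmmmpz   [S ::= ε]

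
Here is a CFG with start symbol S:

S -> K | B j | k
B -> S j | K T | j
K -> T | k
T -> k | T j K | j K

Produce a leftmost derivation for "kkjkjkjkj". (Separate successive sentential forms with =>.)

S => Bj   [S -> B j]
Bj => KTj   [B -> K T]
KTj => kTj   [K -> k]
kTj => kTjKj   [T -> T j K]
kTjKj => kTjKjKj   [T -> T j K]
kTjKjKj => kkjKjKj   [T -> k]
kkjKjKj => kkjkjKj   [K -> k]
kkjkjKj => kkjkjTj   [K -> T]
kkjkjTj => kkjkjTjKj   [T -> T j K]
kkjkjTjKj => kkjkjkjKj   [T -> k]
kkjkjkjKj => kkjkjkjkj   [K -> k]

S=>Bj=>KTj=>kTj=>kTjKj=>kTjKjKj=>kkjKjKj=>kkjkjKj=>kkjkjTj=>kkjkjTjKj=>kkjkjkjKj=>kkjkjkjkj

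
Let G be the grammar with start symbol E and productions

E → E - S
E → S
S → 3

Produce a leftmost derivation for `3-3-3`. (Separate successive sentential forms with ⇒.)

E ⇒ E-S   [E → E - S]
E-S ⇒ E-S-S   [E → E - S]
E-S-S ⇒ S-S-S   [E → S]
S-S-S ⇒ 3-S-S   [S → 3]
3-S-S ⇒ 3-3-S   [S → 3]
3-3-S ⇒ 3-3-3   [S → 3]

E ⇒ E-S ⇒ E-S-S ⇒ S-S-S ⇒ 3-S-S ⇒ 3-3-S ⇒ 3-3-3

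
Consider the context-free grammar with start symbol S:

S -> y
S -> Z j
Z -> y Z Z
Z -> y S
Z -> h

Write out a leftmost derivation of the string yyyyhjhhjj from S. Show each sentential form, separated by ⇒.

S ⇒ Zj ⇒ ySj ⇒ yZjj ⇒ yyZZjj ⇒ yyyZZZjj ⇒ yyyySZZjj ⇒ yyyyZjZZjj ⇒ yyyyhjZZjj ⇒ yyyyhjhZjj ⇒ yyyyhjhhjj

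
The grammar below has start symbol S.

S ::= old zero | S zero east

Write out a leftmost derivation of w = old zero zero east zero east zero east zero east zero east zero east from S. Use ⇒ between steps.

S ⇒ S zero east   [S ::= S zero east]
S zero east ⇒ S zero east zero east   [S ::= S zero east]
S zero east zero east ⇒ S zero east zero east zero east   [S ::= S zero east]
S zero east zero east zero east ⇒ S zero east zero east zero east zero east   [S ::= S zero east]
S zero east zero east zero east zero east ⇒ S zero east zero east zero east zero east zero east   [S ::= S zero east]
S zero east zero east zero east zero east zero east ⇒ S zero east zero east zero east zero east zero east zero east   [S ::= S zero east]
S zero east zero east zero east zero east zero east zero east ⇒ old zero zero east zero east zero east zero east zero east zero east   [S ::= old zero]

S ⇒ S zero east ⇒ S zero east zero east ⇒ S zero east zero east zero east ⇒ S zero east zero east zero east zero east ⇒ S zero east zero east zero east zero east zero east ⇒ S zero east zero east zero east zero east zero east zero east ⇒ old zero zero east zero east zero east zero east zero east zero east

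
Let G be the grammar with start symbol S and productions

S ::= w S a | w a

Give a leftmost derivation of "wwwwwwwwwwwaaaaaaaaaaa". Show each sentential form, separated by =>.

S => wSa   [S ::= w S a]
wSa => wwSaa   [S ::= w S a]
wwSaa => wwwSaaa   [S ::= w S a]
wwwSaaa => wwwwSaaaa   [S ::= w S a]
wwwwSaaaa => wwwwwSaaaaa   [S ::= w S a]
wwwwwSaaaaa => wwwwwwSaaaaaa   [S ::= w S a]
wwwwwwSaaaaaa => wwwwwwwSaaaaaaa   [S ::= w S a]
wwwwwwwSaaaaaaa => wwwwwwwwSaaaaaaaa   [S ::= w S a]
wwwwwwwwSaaaaaaaa => wwwwwwwwwSaaaaaaaaa   [S ::= w S a]
wwwwwwwwwSaaaaaaaaa => wwwwwwwwwwSaaaaaaaaaa   [S ::= w S a]
wwwwwwwwwwSaaaaaaaaaa => wwwwwwwwwwwaaaaaaaaaaa   [S ::= w a]

S => wSa => wwSaa => wwwSaaa => wwwwSaaaa => wwwwwSaaaaa => wwwwwwSaaaaaa => wwwwwwwSaaaaaaa => wwwwwwwwSaaaaaaaa => wwwwwwwwwSaaaaaaaaa => wwwwwwwwwwSaaaaaaaaaa => wwwwwwwwwwwaaaaaaaaaaa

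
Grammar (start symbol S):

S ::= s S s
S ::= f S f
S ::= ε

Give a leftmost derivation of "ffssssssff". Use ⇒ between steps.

S⇒fSf⇒ffSff⇒ffsSsff⇒ffssSssff⇒ffsssSsssff⇒ffssssssff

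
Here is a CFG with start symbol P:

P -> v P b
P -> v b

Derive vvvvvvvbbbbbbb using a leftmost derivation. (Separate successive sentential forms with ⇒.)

P ⇒ vPb ⇒ vvPbb ⇒ vvvPbbb ⇒ vvvvPbbbb ⇒ vvvvvPbbbbb ⇒ vvvvvvPbbbbbb ⇒ vvvvvvvbbbbbbb

P ⇒ vPb   [P -> v P b]
vPb ⇒ vvPbb   [P -> v P b]
vvPbb ⇒ vvvPbbb   [P -> v P b]
vvvPbbb ⇒ vvvvPbbbb   [P -> v P b]
vvvvPbbbb ⇒ vvvvvPbbbbb   [P -> v P b]
vvvvvPbbbbb ⇒ vvvvvvPbbbbbb   [P -> v P b]
vvvvvvPbbbbbb ⇒ vvvvvvvbbbbbbb   [P -> v b]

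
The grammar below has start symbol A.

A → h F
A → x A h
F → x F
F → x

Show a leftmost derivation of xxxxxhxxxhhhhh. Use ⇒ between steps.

A ⇒ xAh ⇒ xxAhh ⇒ xxxAhhh ⇒ xxxxAhhhh ⇒ xxxxxAhhhhh ⇒ xxxxxhFhhhhh ⇒ xxxxxhxFhhhhh ⇒ xxxxxhxxFhhhhh ⇒ xxxxxhxxxhhhhh

A ⇒ xAh   [A → x A h]
xAh ⇒ xxAhh   [A → x A h]
xxAhh ⇒ xxxAhhh   [A → x A h]
xxxAhhh ⇒ xxxxAhhhh   [A → x A h]
xxxxAhhhh ⇒ xxxxxAhhhhh   [A → x A h]
xxxxxAhhhhh ⇒ xxxxxhFhhhhh   [A → h F]
xxxxxhFhhhhh ⇒ xxxxxhxFhhhhh   [F → x F]
xxxxxhxFhhhhh ⇒ xxxxxhxxFhhhhh   [F → x F]
xxxxxhxxFhhhhh ⇒ xxxxxhxxxhhhhh   [F → x]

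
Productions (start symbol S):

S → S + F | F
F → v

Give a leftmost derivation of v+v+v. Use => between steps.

S=>S+F=>S+F+F=>F+F+F=>v+F+F=>v+v+F=>v+v+v

S => S+F   [S → S + F]
S+F => S+F+F   [S → S + F]
S+F+F => F+F+F   [S → F]
F+F+F => v+F+F   [F → v]
v+F+F => v+v+F   [F → v]
v+v+F => v+v+v   [F → v]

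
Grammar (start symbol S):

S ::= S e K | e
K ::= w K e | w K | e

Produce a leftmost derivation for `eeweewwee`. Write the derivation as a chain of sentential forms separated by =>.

S => SeK   [S ::= S e K]
SeK => SeKeK   [S ::= S e K]
SeKeK => eeKeK   [S ::= e]
eeKeK => eewKeK   [K ::= w K]
eewKeK => eeweeK   [K ::= e]
eeweeK => eeweewK   [K ::= w K]
eeweewK => eeweewwKe   [K ::= w K e]
eeweewwKe => eeweewwee   [K ::= e]

S=>SeK=>SeKeK=>eeKeK=>eewKeK=>eeweeK=>eeweewK=>eeweewwKe=>eeweewwee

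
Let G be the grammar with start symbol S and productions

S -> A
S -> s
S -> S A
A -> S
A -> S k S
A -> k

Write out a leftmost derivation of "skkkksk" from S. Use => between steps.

S => SA   [S -> S A]
SA => AA   [S -> A]
AA => SkSA   [A -> S k S]
SkSA => SAkSA   [S -> S A]
SAkSA => SAAkSA   [S -> S A]
SAAkSA => SAAAkSA   [S -> S A]
SAAAkSA => sAAAkSA   [S -> s]
sAAAkSA => skAAkSA   [A -> k]
skAAkSA => skkAkSA   [A -> k]
skkAkSA => skkkkSA   [A -> k]
skkkkSA => skkkksA   [S -> s]
skkkksA => skkkksk   [A -> k]

S=>SA=>AA=>SkSA=>SAkSA=>SAAkSA=>SAAAkSA=>sAAAkSA=>skAAkSA=>skkAkSA=>skkkkSA=>skkkksA=>skkkksk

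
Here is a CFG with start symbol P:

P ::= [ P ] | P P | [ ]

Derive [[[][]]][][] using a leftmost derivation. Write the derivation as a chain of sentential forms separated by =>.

P => PP => PPP => [P]PP => [[P]]PP => [[PP]]PP => [[[]P]]PP => [[[][]]]PP => [[[][]]][]P => [[[][]]][][]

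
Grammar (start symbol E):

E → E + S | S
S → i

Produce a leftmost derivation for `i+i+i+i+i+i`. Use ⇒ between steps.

E ⇒ E+S ⇒ E+S+S ⇒ E+S+S+S ⇒ E+S+S+S+S ⇒ E+S+S+S+S+S ⇒ S+S+S+S+S+S ⇒ i+S+S+S+S+S ⇒ i+i+S+S+S+S ⇒ i+i+i+S+S+S ⇒ i+i+i+i+S+S ⇒ i+i+i+i+i+S ⇒ i+i+i+i+i+i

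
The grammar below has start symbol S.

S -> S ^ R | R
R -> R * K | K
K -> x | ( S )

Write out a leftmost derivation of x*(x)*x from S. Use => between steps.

S => R   [S -> R]
R => R*K   [R -> R * K]
R*K => R*K*K   [R -> R * K]
R*K*K => K*K*K   [R -> K]
K*K*K => x*K*K   [K -> x]
x*K*K => x*(S)*K   [K -> ( S )]
x*(S)*K => x*(R)*K   [S -> R]
x*(R)*K => x*(K)*K   [R -> K]
x*(K)*K => x*(x)*K   [K -> x]
x*(x)*K => x*(x)*x   [K -> x]

S => R => R*K => R*K*K => K*K*K => x*K*K => x*(S)*K => x*(R)*K => x*(K)*K => x*(x)*K => x*(x)*x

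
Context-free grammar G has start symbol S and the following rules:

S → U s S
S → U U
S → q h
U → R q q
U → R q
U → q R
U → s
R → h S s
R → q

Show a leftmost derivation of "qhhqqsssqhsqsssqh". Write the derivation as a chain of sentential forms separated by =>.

S => UsS   [S → U s S]
UsS => qRsS   [U → q R]
qRsS => qhSssS   [R → h S s]
qhSssS => qhUUssS   [S → U U]
qhUUssS => qhRqUssS   [U → R q]
qhRqUssS => qhhSsqUssS   [R → h S s]
qhhSsqUssS => qhhUsSsqUssS   [S → U s S]
qhhUsSsqUssS => qhhqRsSsqUssS   [U → q R]
qhhqRsSsqUssS => qhhqqsSsqUssS   [R → q]
qhhqqsSsqUssS => qhhqqsUsSsqUssS   [S → U s S]
qhhqqsUsSsqUssS => qhhqqsssSsqUssS   [U → s]
qhhqqsssSsqUssS => qhhqqsssqhsqUssS   [S → q h]
qhhqqsssqhsqUssS => qhhqqsssqhsqsssS   [U → s]
qhhqqsssqhsqsssS => qhhqqsssqhsqsssqh   [S → q h]

S => UsS => qRsS => qhSssS => qhUUssS => qhRqUssS => qhhSsqUssS => qhhUsSsqUssS => qhhqRsSsqUssS => qhhqqsSsqUssS => qhhqqsUsSsqUssS => qhhqqsssSsqUssS => qhhqqsssqhsqUssS => qhhqqsssqhsqsssS => qhhqqsssqhsqsssqh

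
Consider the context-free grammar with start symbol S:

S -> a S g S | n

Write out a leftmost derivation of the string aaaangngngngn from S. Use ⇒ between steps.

S⇒aSgS⇒aaSgSgS⇒aaaSgSgSgS⇒aaaaSgSgSgSgS⇒aaaangSgSgSgS⇒aaaangngSgSgS⇒aaaangngngSgS⇒aaaangngngngS⇒aaaangngngngn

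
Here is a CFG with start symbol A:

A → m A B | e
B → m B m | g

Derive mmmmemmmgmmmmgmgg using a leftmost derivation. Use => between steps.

A=>mAB=>mmABB=>mmmABBB=>mmmmABBBB=>mmmmeBBBB=>mmmmemBmBBB=>mmmmemmBmmBBB=>mmmmemmmBmmmBBB=>mmmmemmmgmmmBBB=>mmmmemmmgmmmmBmBB=>mmmmemmmgmmmmgmBB=>mmmmemmmgmmmmgmgB=>mmmmemmmgmmmmgmgg

A => mAB   [A → m A B]
mAB => mmABB   [A → m A B]
mmABB => mmmABBB   [A → m A B]
mmmABBB => mmmmABBBB   [A → m A B]
mmmmABBBB => mmmmeBBBB   [A → e]
mmmmeBBBB => mmmmemBmBBB   [B → m B m]
mmmmemBmBBB => mmmmemmBmmBBB   [B → m B m]
mmmmemmBmmBBB => mmmmemmmBmmmBBB   [B → m B m]
mmmmemmmBmmmBBB => mmmmemmmgmmmBBB   [B → g]
mmmmemmmgmmmBBB => mmmmemmmgmmmmBmBB   [B → m B m]
mmmmemmmgmmmmBmBB => mmmmemmmgmmmmgmBB   [B → g]
mmmmemmmgmmmmgmBB => mmmmemmmgmmmmgmgB   [B → g]
mmmmemmmgmmmmgmgB => mmmmemmmgmmmmgmgg   [B → g]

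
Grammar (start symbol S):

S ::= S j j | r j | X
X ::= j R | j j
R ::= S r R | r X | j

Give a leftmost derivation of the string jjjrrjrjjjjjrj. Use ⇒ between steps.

S ⇒ X   [S ::= X]
X ⇒ jR   [X ::= j R]
jR ⇒ jSrR   [R ::= S r R]
jSrR ⇒ jXrR   [S ::= X]
jXrR ⇒ jjjrR   [X ::= j j]
jjjrR ⇒ jjjrrX   [R ::= r X]
jjjrrX ⇒ jjjrrjR   [X ::= j R]
jjjrrjR ⇒ jjjrrjSrR   [R ::= S r R]
jjjrrjSrR ⇒ jjjrrjSjjrR   [S ::= S j j]
jjjrrjSjjrR ⇒ jjjrrjSjjjjrR   [S ::= S j j]
jjjrrjSjjjjrR ⇒ jjjrrjrjjjjjrR   [S ::= r j]
jjjrrjrjjjjjrR ⇒ jjjrrjrjjjjjrj   [R ::= j]

S⇒X⇒jR⇒jSrR⇒jXrR⇒jjjrR⇒jjjrrX⇒jjjrrjR⇒jjjrrjSrR⇒jjjrrjSjjrR⇒jjjrrjSjjjjrR⇒jjjrrjrjjjjjrR⇒jjjrrjrjjjjjrj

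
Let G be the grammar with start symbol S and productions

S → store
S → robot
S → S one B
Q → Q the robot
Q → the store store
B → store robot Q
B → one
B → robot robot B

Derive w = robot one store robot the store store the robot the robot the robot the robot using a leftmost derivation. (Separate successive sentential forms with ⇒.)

S ⇒ S one B ⇒ robot one B ⇒ robot one store robot Q ⇒ robot one store robot Q the robot ⇒ robot one store robot Q the robot the robot ⇒ robot one store robot Q the robot the robot the robot ⇒ robot one store robot Q the robot the robot the robot the robot ⇒ robot one store robot the store store the robot the robot the robot the robot

S ⇒ S one B   [S → S one B]
S one B ⇒ robot one B   [S → robot]
robot one B ⇒ robot one store robot Q   [B → store robot Q]
robot one store robot Q ⇒ robot one store robot Q the robot   [Q → Q the robot]
robot one store robot Q the robot ⇒ robot one store robot Q the robot the robot   [Q → Q the robot]
robot one store robot Q the robot the robot ⇒ robot one store robot Q the robot the robot the robot   [Q → Q the robot]
robot one store robot Q the robot the robot the robot ⇒ robot one store robot Q the robot the robot the robot the robot   [Q → Q the robot]
robot one store robot Q the robot the robot the robot the robot ⇒ robot one store robot the store store the robot the robot the robot the robot   [Q → the store store]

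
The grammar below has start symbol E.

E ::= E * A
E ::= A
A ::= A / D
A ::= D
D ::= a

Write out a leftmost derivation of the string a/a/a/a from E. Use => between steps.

E => A => A/D => A/D/D => A/D/D/D => D/D/D/D => a/D/D/D => a/a/D/D => a/a/a/D => a/a/a/a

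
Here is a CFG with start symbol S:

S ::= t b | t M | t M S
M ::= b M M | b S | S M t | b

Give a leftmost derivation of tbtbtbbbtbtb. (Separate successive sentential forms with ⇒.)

S⇒tM⇒tbS⇒tbtMS⇒tbtbSS⇒tbtbtMSS⇒tbtbtbMMSS⇒tbtbtbbMSS⇒tbtbtbbbSS⇒tbtbtbbbtbS⇒tbtbtbbbtbtb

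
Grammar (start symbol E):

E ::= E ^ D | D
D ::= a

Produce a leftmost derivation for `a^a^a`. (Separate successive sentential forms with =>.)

E=>E^D=>E^D^D=>D^D^D=>a^D^D=>a^a^D=>a^a^a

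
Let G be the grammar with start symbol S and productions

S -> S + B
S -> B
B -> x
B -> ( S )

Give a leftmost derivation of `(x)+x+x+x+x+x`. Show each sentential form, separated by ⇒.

S⇒S+B⇒S+B+B⇒S+B+B+B⇒S+B+B+B+B⇒S+B+B+B+B+B⇒B+B+B+B+B+B⇒(S)+B+B+B+B+B⇒(B)+B+B+B+B+B⇒(x)+B+B+B+B+B⇒(x)+x+B+B+B+B⇒(x)+x+x+B+B+B⇒(x)+x+x+x+B+B⇒(x)+x+x+x+x+B⇒(x)+x+x+x+x+x

S ⇒ S+B   [S -> S + B]
S+B ⇒ S+B+B   [S -> S + B]
S+B+B ⇒ S+B+B+B   [S -> S + B]
S+B+B+B ⇒ S+B+B+B+B   [S -> S + B]
S+B+B+B+B ⇒ S+B+B+B+B+B   [S -> S + B]
S+B+B+B+B+B ⇒ B+B+B+B+B+B   [S -> B]
B+B+B+B+B+B ⇒ (S)+B+B+B+B+B   [B -> ( S )]
(S)+B+B+B+B+B ⇒ (B)+B+B+B+B+B   [S -> B]
(B)+B+B+B+B+B ⇒ (x)+B+B+B+B+B   [B -> x]
(x)+B+B+B+B+B ⇒ (x)+x+B+B+B+B   [B -> x]
(x)+x+B+B+B+B ⇒ (x)+x+x+B+B+B   [B -> x]
(x)+x+x+B+B+B ⇒ (x)+x+x+x+B+B   [B -> x]
(x)+x+x+x+B+B ⇒ (x)+x+x+x+x+B   [B -> x]
(x)+x+x+x+x+B ⇒ (x)+x+x+x+x+x   [B -> x]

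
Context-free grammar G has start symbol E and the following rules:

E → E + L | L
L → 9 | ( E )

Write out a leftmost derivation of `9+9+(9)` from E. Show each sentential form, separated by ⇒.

E ⇒ E+L ⇒ E+L+L ⇒ L+L+L ⇒ 9+L+L ⇒ 9+9+L ⇒ 9+9+(E) ⇒ 9+9+(L) ⇒ 9+9+(9)

E ⇒ E+L   [E → E + L]
E+L ⇒ E+L+L   [E → E + L]
E+L+L ⇒ L+L+L   [E → L]
L+L+L ⇒ 9+L+L   [L → 9]
9+L+L ⇒ 9+9+L   [L → 9]
9+9+L ⇒ 9+9+(E)   [L → ( E )]
9+9+(E) ⇒ 9+9+(L)   [E → L]
9+9+(L) ⇒ 9+9+(9)   [L → 9]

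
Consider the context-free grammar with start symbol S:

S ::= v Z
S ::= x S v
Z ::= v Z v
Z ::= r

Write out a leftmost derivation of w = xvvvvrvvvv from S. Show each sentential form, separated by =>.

S => xSv => xvZv => xvvZvv => xvvvZvvv => xvvvvZvvvv => xvvvvrvvvv

S => xSv   [S ::= x S v]
xSv => xvZv   [S ::= v Z]
xvZv => xvvZvv   [Z ::= v Z v]
xvvZvv => xvvvZvvv   [Z ::= v Z v]
xvvvZvvv => xvvvvZvvvv   [Z ::= v Z v]
xvvvvZvvvv => xvvvvrvvvv   [Z ::= r]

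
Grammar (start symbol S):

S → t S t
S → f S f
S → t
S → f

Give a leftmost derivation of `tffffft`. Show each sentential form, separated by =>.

S=>tSt=>tfSft=>tffSfft=>tffffft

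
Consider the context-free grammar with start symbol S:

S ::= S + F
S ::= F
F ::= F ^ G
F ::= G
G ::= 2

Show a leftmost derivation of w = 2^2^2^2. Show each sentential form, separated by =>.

S => F   [S ::= F]
F => F^G   [F ::= F ^ G]
F^G => F^G^G   [F ::= F ^ G]
F^G^G => F^G^G^G   [F ::= F ^ G]
F^G^G^G => G^G^G^G   [F ::= G]
G^G^G^G => 2^G^G^G   [G ::= 2]
2^G^G^G => 2^2^G^G   [G ::= 2]
2^2^G^G => 2^2^2^G   [G ::= 2]
2^2^2^G => 2^2^2^2   [G ::= 2]

S => F => F^G => F^G^G => F^G^G^G => G^G^G^G => 2^G^G^G => 2^2^G^G => 2^2^2^G => 2^2^2^2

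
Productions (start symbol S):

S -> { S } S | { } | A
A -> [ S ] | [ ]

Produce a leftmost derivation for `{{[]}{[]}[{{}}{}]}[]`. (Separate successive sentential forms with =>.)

S=>{S}S=>{{S}S}S=>{{A}S}S=>{{[]}S}S=>{{[]}{S}S}S=>{{[]}{A}S}S=>{{[]}{[]}S}S=>{{[]}{[]}A}S=>{{[]}{[]}[S]}S=>{{[]}{[]}[{S}S]}S=>{{[]}{[]}[{{}}S]}S=>{{[]}{[]}[{{}}{}]}S=>{{[]}{[]}[{{}}{}]}A=>{{[]}{[]}[{{}}{}]}[]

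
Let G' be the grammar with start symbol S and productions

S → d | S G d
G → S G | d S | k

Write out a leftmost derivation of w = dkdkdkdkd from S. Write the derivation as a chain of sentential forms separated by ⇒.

S ⇒ SGd ⇒ SGdGd ⇒ SGdGdGd ⇒ SGdGdGdGd ⇒ dGdGdGdGd ⇒ dkdGdGdGd ⇒ dkdkdGdGd ⇒ dkdkdkdGd ⇒ dkdkdkdkd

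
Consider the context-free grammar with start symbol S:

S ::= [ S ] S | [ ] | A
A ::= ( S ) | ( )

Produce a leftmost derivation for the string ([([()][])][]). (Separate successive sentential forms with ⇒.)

S⇒A⇒(S)⇒([S]S)⇒([A]S)⇒([(S)]S)⇒([([S]S)]S)⇒([([A]S)]S)⇒([([()]S)]S)⇒([([()][])]S)⇒([([()][])][])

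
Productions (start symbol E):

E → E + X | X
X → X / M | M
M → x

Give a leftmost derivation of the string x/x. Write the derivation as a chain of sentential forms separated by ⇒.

E⇒X⇒X/M⇒M/M⇒x/M⇒x/x

E ⇒ X   [E → X]
X ⇒ X/M   [X → X / M]
X/M ⇒ M/M   [X → M]
M/M ⇒ x/M   [M → x]
x/M ⇒ x/x   [M → x]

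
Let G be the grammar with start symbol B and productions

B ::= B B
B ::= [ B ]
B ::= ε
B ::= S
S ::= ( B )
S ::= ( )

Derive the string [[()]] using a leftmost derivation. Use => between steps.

B => [B] => [[B]] => [[S]] => [[(B)]] => [[()]]

B => [B]   [B ::= [ B ]]
[B] => [[B]]   [B ::= [ B ]]
[[B]] => [[S]]   [B ::= S]
[[S]] => [[(B)]]   [S ::= ( B )]
[[(B)]] => [[()]]   [B ::= ε]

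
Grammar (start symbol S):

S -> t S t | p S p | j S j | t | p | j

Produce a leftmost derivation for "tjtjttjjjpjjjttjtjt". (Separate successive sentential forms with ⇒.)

S ⇒ tSt ⇒ tjSjt ⇒ tjtStjt ⇒ tjtjSjtjt ⇒ tjtjtStjtjt ⇒ tjtjttSttjtjt ⇒ tjtjttjSjttjtjt ⇒ tjtjttjjSjjttjtjt ⇒ tjtjttjjjSjjjttjtjt ⇒ tjtjttjjjpjjjttjtjt

S ⇒ tSt   [S -> t S t]
tSt ⇒ tjSjt   [S -> j S j]
tjSjt ⇒ tjtStjt   [S -> t S t]
tjtStjt ⇒ tjtjSjtjt   [S -> j S j]
tjtjSjtjt ⇒ tjtjtStjtjt   [S -> t S t]
tjtjtStjtjt ⇒ tjtjttSttjtjt   [S -> t S t]
tjtjttSttjtjt ⇒ tjtjttjSjttjtjt   [S -> j S j]
tjtjttjSjttjtjt ⇒ tjtjttjjSjjttjtjt   [S -> j S j]
tjtjttjjSjjttjtjt ⇒ tjtjttjjjSjjjttjtjt   [S -> j S j]
tjtjttjjjSjjjttjtjt ⇒ tjtjttjjjpjjjttjtjt   [S -> p]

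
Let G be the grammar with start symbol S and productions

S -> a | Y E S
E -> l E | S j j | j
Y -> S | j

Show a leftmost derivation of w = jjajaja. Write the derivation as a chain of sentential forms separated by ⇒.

S ⇒ YES   [S -> Y E S]
YES ⇒ SES   [Y -> S]
SES ⇒ YESES   [S -> Y E S]
YESES ⇒ SESES   [Y -> S]
SESES ⇒ YESESES   [S -> Y E S]
YESESES ⇒ jESESES   [Y -> j]
jESESES ⇒ jjSESES   [E -> j]
jjSESES ⇒ jjaESES   [S -> a]
jjaESES ⇒ jjajSES   [E -> j]
jjajSES ⇒ jjajaES   [S -> a]
jjajaES ⇒ jjajajS   [E -> j]
jjajajS ⇒ jjajaja   [S -> a]

S ⇒ YES ⇒ SES ⇒ YESES ⇒ SESES ⇒ YESESES ⇒ jESESES ⇒ jjSESES ⇒ jjaESES ⇒ jjajSES ⇒ jjajaES ⇒ jjajajS ⇒ jjajaja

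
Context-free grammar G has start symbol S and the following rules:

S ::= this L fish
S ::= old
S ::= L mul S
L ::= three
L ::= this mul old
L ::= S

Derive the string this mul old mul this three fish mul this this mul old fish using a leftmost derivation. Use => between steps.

S => L mul S => S mul S => L mul S mul S => this mul old mul S mul S => this mul old mul this L fish mul S => this mul old mul this three fish mul S => this mul old mul this three fish mul this L fish => this mul old mul this three fish mul this this mul old fish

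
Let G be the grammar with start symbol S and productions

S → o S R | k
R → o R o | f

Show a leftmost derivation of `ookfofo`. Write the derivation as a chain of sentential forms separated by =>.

S => oSR   [S → o S R]
oSR => ooSRR   [S → o S R]
ooSRR => ookRR   [S → k]
ookRR => ookfR   [R → f]
ookfR => ookfoRo   [R → o R o]
ookfoRo => ookfofo   [R → f]

S=>oSR=>ooSRR=>ookRR=>ookfR=>ookfoRo=>ookfofo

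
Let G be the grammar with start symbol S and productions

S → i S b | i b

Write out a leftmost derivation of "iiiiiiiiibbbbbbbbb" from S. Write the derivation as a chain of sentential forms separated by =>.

S => iSb => iiSbb => iiiSbbb => iiiiSbbbb => iiiiiSbbbbb => iiiiiiSbbbbbb => iiiiiiiSbbbbbbb => iiiiiiiiSbbbbbbbb => iiiiiiiiibbbbbbbbb

S => iSb   [S → i S b]
iSb => iiSbb   [S → i S b]
iiSbb => iiiSbbb   [S → i S b]
iiiSbbb => iiiiSbbbb   [S → i S b]
iiiiSbbbb => iiiiiSbbbbb   [S → i S b]
iiiiiSbbbbb => iiiiiiSbbbbbb   [S → i S b]
iiiiiiSbbbbbb => iiiiiiiSbbbbbbb   [S → i S b]
iiiiiiiSbbbbbbb => iiiiiiiiSbbbbbbbb   [S → i S b]
iiiiiiiiSbbbbbbbb => iiiiiiiiibbbbbbbbb   [S → i b]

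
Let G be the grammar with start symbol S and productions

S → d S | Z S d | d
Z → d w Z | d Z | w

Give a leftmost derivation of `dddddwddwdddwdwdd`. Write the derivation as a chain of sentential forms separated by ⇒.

S⇒dS⇒ddS⇒dddS⇒dddZSd⇒ddddZSd⇒dddddwZSd⇒dddddwdZSd⇒dddddwddwZSd⇒dddddwddwdZSd⇒dddddwddwddZSd⇒dddddwddwdddwZSd⇒dddddwddwdddwdZSd⇒dddddwddwdddwdwSd⇒dddddwddwdddwdwdd

S ⇒ dS   [S → d S]
dS ⇒ ddS   [S → d S]
ddS ⇒ dddS   [S → d S]
dddS ⇒ dddZSd   [S → Z S d]
dddZSd ⇒ ddddZSd   [Z → d Z]
ddddZSd ⇒ dddddwZSd   [Z → d w Z]
dddddwZSd ⇒ dddddwdZSd   [Z → d Z]
dddddwdZSd ⇒ dddddwddwZSd   [Z → d w Z]
dddddwddwZSd ⇒ dddddwddwdZSd   [Z → d Z]
dddddwddwdZSd ⇒ dddddwddwddZSd   [Z → d Z]
dddddwddwddZSd ⇒ dddddwddwdddwZSd   [Z → d w Z]
dddddwddwdddwZSd ⇒ dddddwddwdddwdZSd   [Z → d Z]
dddddwddwdddwdZSd ⇒ dddddwddwdddwdwSd   [Z → w]
dddddwddwdddwdwSd ⇒ dddddwddwdddwdwdd   [S → d]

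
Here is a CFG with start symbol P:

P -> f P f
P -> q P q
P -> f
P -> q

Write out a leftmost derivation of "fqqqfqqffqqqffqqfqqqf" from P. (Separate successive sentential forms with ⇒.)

P⇒fPf⇒fqPqf⇒fqqPqqf⇒fqqqPqqqf⇒fqqqfPfqqqf⇒fqqqfqPqfqqqf⇒fqqqfqqPqqfqqqf⇒fqqqfqqfPfqqfqqqf⇒fqqqfqqffPffqqfqqqf⇒fqqqfqqffqPqffqqfqqqf⇒fqqqfqqffqqqffqqfqqqf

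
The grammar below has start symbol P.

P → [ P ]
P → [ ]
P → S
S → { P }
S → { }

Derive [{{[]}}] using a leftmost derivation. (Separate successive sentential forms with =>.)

P => [P] => [S] => [{P}] => [{S}] => [{{P}}] => [{{[]}}]

P => [P]   [P → [ P ]]
[P] => [S]   [P → S]
[S] => [{P}]   [S → { P }]
[{P}] => [{S}]   [P → S]
[{S}] => [{{P}}]   [S → { P }]
[{{P}}] => [{{[]}}]   [P → [ ]]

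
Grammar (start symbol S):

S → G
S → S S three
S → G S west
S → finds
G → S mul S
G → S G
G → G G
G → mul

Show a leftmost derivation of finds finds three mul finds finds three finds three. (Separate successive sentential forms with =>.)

S => S S three   [S → S S three]
S S three => S S three S three   [S → S S three]
S S three S three => G S three S three   [S → G]
G S three S three => S mul S S three S three   [G → S mul S]
S mul S S three S three => S S three mul S S three S three   [S → S S three]
S S three mul S S three S three => finds S three mul S S three S three   [S → finds]
finds S three mul S S three S three => finds finds three mul S S three S three   [S → finds]
finds finds three mul S S three S three => finds finds three mul finds S three S three   [S → finds]
finds finds three mul finds S three S three => finds finds three mul finds finds three S three   [S → finds]
finds finds three mul finds finds three S three => finds finds three mul finds finds three finds three   [S → finds]

S => S S three => S S three S three => G S three S three => S mul S S three S three => S S three mul S S three S three => finds S three mul S S three S three => finds finds three mul S S three S three => finds finds three mul finds S three S three => finds finds three mul finds finds three S three => finds finds three mul finds finds three finds three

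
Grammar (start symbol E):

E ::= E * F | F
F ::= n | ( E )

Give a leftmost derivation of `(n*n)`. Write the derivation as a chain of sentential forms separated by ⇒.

E ⇒ F   [E ::= F]
F ⇒ (E)   [F ::= ( E )]
(E) ⇒ (E*F)   [E ::= E * F]
(E*F) ⇒ (F*F)   [E ::= F]
(F*F) ⇒ (n*F)   [F ::= n]
(n*F) ⇒ (n*n)   [F ::= n]

E⇒F⇒(E)⇒(E*F)⇒(F*F)⇒(n*F)⇒(n*n)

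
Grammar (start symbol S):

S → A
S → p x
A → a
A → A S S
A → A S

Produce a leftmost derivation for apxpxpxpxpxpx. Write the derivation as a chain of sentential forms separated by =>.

S => A   [S → A]
A => AS   [A → A S]
AS => ASSS   [A → A S S]
ASSS => ASSSSS   [A → A S S]
ASSSSS => ASSSSSS   [A → A S]
ASSSSSS => aSSSSSS   [A → a]
aSSSSSS => apxSSSSS   [S → p x]
apxSSSSS => apxpxSSSS   [S → p x]
apxpxSSSS => apxpxpxSSS   [S → p x]
apxpxpxSSS => apxpxpxpxSS   [S → p x]
apxpxpxpxSS => apxpxpxpxpxS   [S → p x]
apxpxpxpxpxS => apxpxpxpxpxpx   [S → p x]

S => A => AS => ASSS => ASSSSS => ASSSSSS => aSSSSSS => apxSSSSS => apxpxSSSS => apxpxpxSSS => apxpxpxpxSS => apxpxpxpxpxS => apxpxpxpxpxpx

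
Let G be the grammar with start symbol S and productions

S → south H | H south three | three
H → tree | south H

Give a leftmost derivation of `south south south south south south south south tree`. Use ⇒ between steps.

S ⇒ south H   [S → south H]
south H ⇒ south south H   [H → south H]
south south H ⇒ south south south H   [H → south H]
south south south H ⇒ south south south south H   [H → south H]
south south south south H ⇒ south south south south south H   [H → south H]
south south south south south H ⇒ south south south south south south H   [H → south H]
south south south south south south H ⇒ south south south south south south south H   [H → south H]
south south south south south south south H ⇒ south south south south south south south south H   [H → south H]
south south south south south south south south H ⇒ south south south south south south south south tree   [H → tree]

S ⇒ south H ⇒ south south H ⇒ south south south H ⇒ south south south south H ⇒ south south south south south H ⇒ south south south south south south H ⇒ south south south south south south south H ⇒ south south south south south south south south H ⇒ south south south south south south south south tree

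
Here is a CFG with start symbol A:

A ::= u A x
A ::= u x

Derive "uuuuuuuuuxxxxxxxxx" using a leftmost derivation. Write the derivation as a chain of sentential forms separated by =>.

A => uAx   [A ::= u A x]
uAx => uuAxx   [A ::= u A x]
uuAxx => uuuAxxx   [A ::= u A x]
uuuAxxx => uuuuAxxxx   [A ::= u A x]
uuuuAxxxx => uuuuuAxxxxx   [A ::= u A x]
uuuuuAxxxxx => uuuuuuAxxxxxx   [A ::= u A x]
uuuuuuAxxxxxx => uuuuuuuAxxxxxxx   [A ::= u A x]
uuuuuuuAxxxxxxx => uuuuuuuuAxxxxxxxx   [A ::= u A x]
uuuuuuuuAxxxxxxxx => uuuuuuuuuxxxxxxxxx   [A ::= u x]

A=>uAx=>uuAxx=>uuuAxxx=>uuuuAxxxx=>uuuuuAxxxxx=>uuuuuuAxxxxxx=>uuuuuuuAxxxxxxx=>uuuuuuuuAxxxxxxxx=>uuuuuuuuuxxxxxxxxx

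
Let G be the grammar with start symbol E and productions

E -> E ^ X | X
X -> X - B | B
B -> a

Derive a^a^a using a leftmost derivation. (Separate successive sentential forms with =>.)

E => E^X => E^X^X => X^X^X => B^X^X => a^X^X => a^B^X => a^a^X => a^a^B => a^a^a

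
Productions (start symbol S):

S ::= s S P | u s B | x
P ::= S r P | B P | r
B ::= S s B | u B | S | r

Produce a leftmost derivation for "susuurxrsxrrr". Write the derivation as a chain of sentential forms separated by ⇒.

S⇒sSP⇒susBP⇒susuBP⇒susuuBP⇒susuurP⇒susuurSrP⇒susuurxrP⇒susuurxrSrP⇒susuurxrsSPrP⇒susuurxrsxPrP⇒susuurxrsxrrP⇒susuurxrsxrrr

S ⇒ sSP   [S ::= s S P]
sSP ⇒ susBP   [S ::= u s B]
susBP ⇒ susuBP   [B ::= u B]
susuBP ⇒ susuuBP   [B ::= u B]
susuuBP ⇒ susuurP   [B ::= r]
susuurP ⇒ susuurSrP   [P ::= S r P]
susuurSrP ⇒ susuurxrP   [S ::= x]
susuurxrP ⇒ susuurxrSrP   [P ::= S r P]
susuurxrSrP ⇒ susuurxrsSPrP   [S ::= s S P]
susuurxrsSPrP ⇒ susuurxrsxPrP   [S ::= x]
susuurxrsxPrP ⇒ susuurxrsxrrP   [P ::= r]
susuurxrsxrrP ⇒ susuurxrsxrrr   [P ::= r]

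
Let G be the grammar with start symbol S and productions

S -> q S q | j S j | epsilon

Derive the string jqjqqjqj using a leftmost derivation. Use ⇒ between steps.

S ⇒ jSj   [S -> j S j]
jSj ⇒ jqSqj   [S -> q S q]
jqSqj ⇒ jqjSjqj   [S -> j S j]
jqjSjqj ⇒ jqjqSqjqj   [S -> q S q]
jqjqSqjqj ⇒ jqjqqjqj   [S -> epsilon]

S⇒jSj⇒jqSqj⇒jqjSjqj⇒jqjqSqjqj⇒jqjqqjqj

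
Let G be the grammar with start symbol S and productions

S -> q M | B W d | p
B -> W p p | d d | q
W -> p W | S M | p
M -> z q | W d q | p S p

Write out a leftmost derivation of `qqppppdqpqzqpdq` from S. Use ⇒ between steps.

S ⇒ qM   [S -> q M]
qM ⇒ qWdq   [M -> W d q]
qWdq ⇒ qSMdq   [W -> S M]
qSMdq ⇒ qqMMdq   [S -> q M]
qqMMdq ⇒ qqWdqMdq   [M -> W d q]
qqWdqMdq ⇒ qqSMdqMdq   [W -> S M]
qqSMdqMdq ⇒ qqpMdqMdq   [S -> p]
qqpMdqMdq ⇒ qqppSpdqMdq   [M -> p S p]
qqppSpdqMdq ⇒ qqppppdqMdq   [S -> p]
qqppppdqMdq ⇒ qqppppdqpSpdq   [M -> p S p]
qqppppdqpSpdq ⇒ qqppppdqpqMpdq   [S -> q M]
qqppppdqpqMpdq ⇒ qqppppdqpqzqpdq   [M -> z q]

S ⇒ qM ⇒ qWdq ⇒ qSMdq ⇒ qqMMdq ⇒ qqWdqMdq ⇒ qqSMdqMdq ⇒ qqpMdqMdq ⇒ qqppSpdqMdq ⇒ qqppppdqMdq ⇒ qqppppdqpSpdq ⇒ qqppppdqpqMpdq ⇒ qqppppdqpqzqpdq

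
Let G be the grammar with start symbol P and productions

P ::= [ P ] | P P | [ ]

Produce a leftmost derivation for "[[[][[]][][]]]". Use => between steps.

P=>[P]=>[[P]]=>[[PP]]=>[[PPP]]=>[[PPPP]]=>[[[]PPP]]=>[[[][P]PP]]=>[[[][[]]PP]]=>[[[][[]][]P]]=>[[[][[]][][]]]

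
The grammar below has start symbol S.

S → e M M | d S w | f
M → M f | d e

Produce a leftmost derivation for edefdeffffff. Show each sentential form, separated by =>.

S => eMM => eMfM => edefM => edefMf => edefMff => edefMfff => edefMffff => edefMfffff => edefMffffff => edefdeffffff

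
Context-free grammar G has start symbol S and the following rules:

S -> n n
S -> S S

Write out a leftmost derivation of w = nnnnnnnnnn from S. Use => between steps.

S => SS   [S -> S S]
SS => SSS   [S -> S S]
SSS => SSSS   [S -> S S]
SSSS => nnSSS   [S -> n n]
nnSSS => nnSSSS   [S -> S S]
nnSSSS => nnnnSSS   [S -> n n]
nnnnSSS => nnnnnnSS   [S -> n n]
nnnnnnSS => nnnnnnnnS   [S -> n n]
nnnnnnnnS => nnnnnnnnnn   [S -> n n]

S => SS => SSS => SSSS => nnSSS => nnSSSS => nnnnSSS => nnnnnnSS => nnnnnnnnS => nnnnnnnnnn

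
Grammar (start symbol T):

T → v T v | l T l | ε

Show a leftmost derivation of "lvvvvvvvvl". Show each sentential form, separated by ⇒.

T ⇒ lTl   [T → l T l]
lTl ⇒ lvTvl   [T → v T v]
lvTvl ⇒ lvvTvvl   [T → v T v]
lvvTvvl ⇒ lvvvTvvvl   [T → v T v]
lvvvTvvvl ⇒ lvvvvTvvvvl   [T → v T v]
lvvvvTvvvvl ⇒ lvvvvvvvvl   [T → ε]

T ⇒ lTl ⇒ lvTvl ⇒ lvvTvvl ⇒ lvvvTvvvl ⇒ lvvvvTvvvvl ⇒ lvvvvvvvvl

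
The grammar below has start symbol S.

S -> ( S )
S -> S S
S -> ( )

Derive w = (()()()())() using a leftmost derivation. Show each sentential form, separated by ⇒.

S ⇒ SS   [S -> S S]
SS ⇒ (S)S   [S -> ( S )]
(S)S ⇒ (SS)S   [S -> S S]
(SS)S ⇒ (SSS)S   [S -> S S]
(SSS)S ⇒ (()SS)S   [S -> ( )]
(()SS)S ⇒ (()SSS)S   [S -> S S]
(()SSS)S ⇒ (()()SS)S   [S -> ( )]
(()()SS)S ⇒ (()()()S)S   [S -> ( )]
(()()()S)S ⇒ (()()()())S   [S -> ( )]
(()()()())S ⇒ (()()()())()   [S -> ( )]

S ⇒ SS ⇒ (S)S ⇒ (SS)S ⇒ (SSS)S ⇒ (()SS)S ⇒ (()SSS)S ⇒ (()()SS)S ⇒ (()()()S)S ⇒ (()()()())S ⇒ (()()()())()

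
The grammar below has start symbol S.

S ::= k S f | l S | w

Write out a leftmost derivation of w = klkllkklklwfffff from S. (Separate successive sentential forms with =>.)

S => kSf => klSf => klkSff => klklSff => klkllSff => klkllkSfff => klkllkkSffff => klkllkklSffff => klkllkklkSfffff => klkllkklklSfffff => klkllkklklwfffff

S => kSf   [S ::= k S f]
kSf => klSf   [S ::= l S]
klSf => klkSff   [S ::= k S f]
klkSff => klklSff   [S ::= l S]
klklSff => klkllSff   [S ::= l S]
klkllSff => klkllkSfff   [S ::= k S f]
klkllkSfff => klkllkkSffff   [S ::= k S f]
klkllkkSffff => klkllkklSffff   [S ::= l S]
klkllkklSffff => klkllkklkSfffff   [S ::= k S f]
klkllkklkSfffff => klkllkklklSfffff   [S ::= l S]
klkllkklklSfffff => klkllkklklwfffff   [S ::= w]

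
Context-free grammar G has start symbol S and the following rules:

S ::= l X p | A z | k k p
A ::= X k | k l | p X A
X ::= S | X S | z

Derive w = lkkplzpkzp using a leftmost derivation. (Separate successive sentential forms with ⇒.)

S ⇒ lXp ⇒ lXSp ⇒ lSSp ⇒ lkkpSp ⇒ lkkpAzp ⇒ lkkpXkzp ⇒ lkkpSkzp ⇒ lkkplXpkzp ⇒ lkkplzpkzp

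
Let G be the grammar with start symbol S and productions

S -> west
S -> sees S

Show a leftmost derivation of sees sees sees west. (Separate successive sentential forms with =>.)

S => sees S   [S -> sees S]
sees S => sees sees S   [S -> sees S]
sees sees S => sees sees sees S   [S -> sees S]
sees sees sees S => sees sees sees west   [S -> west]

S => sees S => sees sees S => sees sees sees S => sees sees sees west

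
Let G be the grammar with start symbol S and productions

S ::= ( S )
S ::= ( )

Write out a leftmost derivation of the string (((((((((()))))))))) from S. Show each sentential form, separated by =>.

S => (S) => ((S)) => (((S))) => ((((S)))) => (((((S))))) => ((((((S)))))) => (((((((S))))))) => ((((((((S)))))))) => (((((((((S))))))))) => (((((((((())))))))))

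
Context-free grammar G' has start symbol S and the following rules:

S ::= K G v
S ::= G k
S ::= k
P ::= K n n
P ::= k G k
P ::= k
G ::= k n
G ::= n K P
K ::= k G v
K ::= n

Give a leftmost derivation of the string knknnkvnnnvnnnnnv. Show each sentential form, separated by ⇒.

S⇒KGv⇒kGvGv⇒knKPvGv⇒knkGvPvGv⇒knknKPvPvGv⇒knknnPvPvGv⇒knknnkvPvGv⇒knknnkvKnnvGv⇒knknnkvnnnvGv⇒knknnkvnnnvnKPv⇒knknnkvnnnvnnPv⇒knknnkvnnnvnnKnnv⇒knknnkvnnnvnnnnnv

S ⇒ KGv   [S ::= K G v]
KGv ⇒ kGvGv   [K ::= k G v]
kGvGv ⇒ knKPvGv   [G ::= n K P]
knKPvGv ⇒ knkGvPvGv   [K ::= k G v]
knkGvPvGv ⇒ knknKPvPvGv   [G ::= n K P]
knknKPvPvGv ⇒ knknnPvPvGv   [K ::= n]
knknnPvPvGv ⇒ knknnkvPvGv   [P ::= k]
knknnkvPvGv ⇒ knknnkvKnnvGv   [P ::= K n n]
knknnkvKnnvGv ⇒ knknnkvnnnvGv   [K ::= n]
knknnkvnnnvGv ⇒ knknnkvnnnvnKPv   [G ::= n K P]
knknnkvnnnvnKPv ⇒ knknnkvnnnvnnPv   [K ::= n]
knknnkvnnnvnnPv ⇒ knknnkvnnnvnnKnnv   [P ::= K n n]
knknnkvnnnvnnKnnv ⇒ knknnkvnnnvnnnnnv   [K ::= n]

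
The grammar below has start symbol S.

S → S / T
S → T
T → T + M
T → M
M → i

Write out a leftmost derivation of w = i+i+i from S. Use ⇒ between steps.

S⇒T⇒T+M⇒T+M+M⇒M+M+M⇒i+M+M⇒i+i+M⇒i+i+i

S ⇒ T   [S → T]
T ⇒ T+M   [T → T + M]
T+M ⇒ T+M+M   [T → T + M]
T+M+M ⇒ M+M+M   [T → M]
M+M+M ⇒ i+M+M   [M → i]
i+M+M ⇒ i+i+M   [M → i]
i+i+M ⇒ i+i+i   [M → i]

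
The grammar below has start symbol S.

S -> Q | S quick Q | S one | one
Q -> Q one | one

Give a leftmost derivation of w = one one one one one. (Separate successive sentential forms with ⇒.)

S ⇒ S one ⇒ Q one ⇒ Q one one ⇒ Q one one one ⇒ Q one one one one ⇒ one one one one one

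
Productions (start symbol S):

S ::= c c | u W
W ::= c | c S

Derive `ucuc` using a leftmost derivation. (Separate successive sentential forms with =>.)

S => uW => ucS => ucuW => ucuc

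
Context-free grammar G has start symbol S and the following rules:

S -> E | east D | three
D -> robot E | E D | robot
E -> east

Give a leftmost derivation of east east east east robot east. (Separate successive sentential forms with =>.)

S => east D => east E D => east east D => east east E D => east east east D => east east east E D => east east east east D => east east east east robot E => east east east east robot east

S => east D   [S -> east D]
east D => east E D   [D -> E D]
east E D => east east D   [E -> east]
east east D => east east E D   [D -> E D]
east east E D => east east east D   [E -> east]
east east east D => east east east E D   [D -> E D]
east east east E D => east east east east D   [E -> east]
east east east east D => east east east east robot E   [D -> robot E]
east east east east robot E => east east east east robot east   [E -> east]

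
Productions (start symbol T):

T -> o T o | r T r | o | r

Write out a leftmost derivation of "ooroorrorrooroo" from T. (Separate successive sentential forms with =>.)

T=>oTo=>ooToo=>oorTroo=>ooroToroo=>oorooTooroo=>ooroorTrooroo=>ooroorrTrrooroo=>ooroorrorrooroo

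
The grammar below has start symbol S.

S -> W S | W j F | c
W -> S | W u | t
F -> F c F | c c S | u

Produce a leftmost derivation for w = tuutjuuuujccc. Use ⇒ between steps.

S ⇒ WS ⇒ WuS ⇒ WuuS ⇒ tuuS ⇒ tuuWjF ⇒ tuuWujF ⇒ tuuWuujF ⇒ tuuWuuujF ⇒ tuuSuuujF ⇒ tuuWjFuuujF ⇒ tuutjFuuujF ⇒ tuutjuuuujF ⇒ tuutjuuuujccS ⇒ tuutjuuuujccc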